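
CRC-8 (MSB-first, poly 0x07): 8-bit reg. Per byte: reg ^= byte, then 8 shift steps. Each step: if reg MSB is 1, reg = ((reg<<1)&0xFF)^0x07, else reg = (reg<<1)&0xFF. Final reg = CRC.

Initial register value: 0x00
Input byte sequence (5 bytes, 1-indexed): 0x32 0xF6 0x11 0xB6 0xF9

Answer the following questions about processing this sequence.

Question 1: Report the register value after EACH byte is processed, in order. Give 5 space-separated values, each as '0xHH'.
0x9E 0x1F 0x2A 0xDD 0xFC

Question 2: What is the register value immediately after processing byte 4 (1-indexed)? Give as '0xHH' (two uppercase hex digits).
After byte 1 (0x32): reg=0x9E
After byte 2 (0xF6): reg=0x1F
After byte 3 (0x11): reg=0x2A
After byte 4 (0xB6): reg=0xDD

Answer: 0xDD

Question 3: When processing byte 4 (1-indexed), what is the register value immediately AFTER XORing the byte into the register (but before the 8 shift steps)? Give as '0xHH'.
Answer: 0x9C

Derivation:
Register before byte 4: 0x2A
Byte 4: 0xB6
0x2A XOR 0xB6 = 0x9C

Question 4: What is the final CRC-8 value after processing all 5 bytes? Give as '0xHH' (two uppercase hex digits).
After byte 1 (0x32): reg=0x9E
After byte 2 (0xF6): reg=0x1F
After byte 3 (0x11): reg=0x2A
After byte 4 (0xB6): reg=0xDD
After byte 5 (0xF9): reg=0xFC

Answer: 0xFC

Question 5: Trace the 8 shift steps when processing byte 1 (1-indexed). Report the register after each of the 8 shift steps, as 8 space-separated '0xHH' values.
Register before byte 1: 0x00
After XOR with byte 0x32: 0x32

Answer: 0x64 0xC8 0x97 0x29 0x52 0xA4 0x4F 0x9E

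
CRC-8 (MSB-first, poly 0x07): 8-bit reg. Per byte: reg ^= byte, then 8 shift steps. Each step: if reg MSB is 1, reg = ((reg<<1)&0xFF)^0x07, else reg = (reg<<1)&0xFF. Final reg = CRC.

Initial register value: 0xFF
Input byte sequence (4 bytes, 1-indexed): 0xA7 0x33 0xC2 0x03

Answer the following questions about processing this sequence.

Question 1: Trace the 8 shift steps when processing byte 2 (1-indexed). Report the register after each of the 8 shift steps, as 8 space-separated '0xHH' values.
Answer: 0x7F 0xFE 0xFB 0xF1 0xE5 0xCD 0x9D 0x3D

Derivation:
After byte 1 (0xA7): reg=0x8F
Register before byte 2: 0x8F
After XOR with byte 0x33: 0xBC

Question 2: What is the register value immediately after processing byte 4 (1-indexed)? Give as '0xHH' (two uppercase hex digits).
After byte 1 (0xA7): reg=0x8F
After byte 2 (0x33): reg=0x3D
After byte 3 (0xC2): reg=0xF3
After byte 4 (0x03): reg=0xDE

Answer: 0xDE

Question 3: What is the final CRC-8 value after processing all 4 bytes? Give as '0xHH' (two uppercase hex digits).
After byte 1 (0xA7): reg=0x8F
After byte 2 (0x33): reg=0x3D
After byte 3 (0xC2): reg=0xF3
After byte 4 (0x03): reg=0xDE

Answer: 0xDE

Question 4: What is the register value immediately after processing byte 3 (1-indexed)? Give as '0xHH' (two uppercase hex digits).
Answer: 0xF3

Derivation:
After byte 1 (0xA7): reg=0x8F
After byte 2 (0x33): reg=0x3D
After byte 3 (0xC2): reg=0xF3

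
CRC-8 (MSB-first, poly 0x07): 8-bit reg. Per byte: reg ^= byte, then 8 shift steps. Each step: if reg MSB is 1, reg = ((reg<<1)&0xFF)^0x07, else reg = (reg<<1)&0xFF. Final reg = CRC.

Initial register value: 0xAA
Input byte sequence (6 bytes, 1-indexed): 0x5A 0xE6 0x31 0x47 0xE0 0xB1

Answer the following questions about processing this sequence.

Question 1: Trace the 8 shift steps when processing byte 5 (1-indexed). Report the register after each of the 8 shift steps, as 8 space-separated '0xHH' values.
Answer: 0xDC 0xBF 0x79 0xF2 0xE3 0xC1 0x85 0x0D

Derivation:
After byte 1 (0x5A): reg=0xDE
After byte 2 (0xE6): reg=0xA8
After byte 3 (0x31): reg=0xC6
After byte 4 (0x47): reg=0x8E
Register before byte 5: 0x8E
After XOR with byte 0xE0: 0x6E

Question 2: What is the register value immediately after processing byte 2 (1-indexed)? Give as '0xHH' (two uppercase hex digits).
Answer: 0xA8

Derivation:
After byte 1 (0x5A): reg=0xDE
After byte 2 (0xE6): reg=0xA8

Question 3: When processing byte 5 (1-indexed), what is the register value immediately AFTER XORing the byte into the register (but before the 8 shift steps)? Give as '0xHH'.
Answer: 0x6E

Derivation:
Register before byte 5: 0x8E
Byte 5: 0xE0
0x8E XOR 0xE0 = 0x6E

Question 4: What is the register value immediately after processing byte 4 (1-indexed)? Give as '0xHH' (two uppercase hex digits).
After byte 1 (0x5A): reg=0xDE
After byte 2 (0xE6): reg=0xA8
After byte 3 (0x31): reg=0xC6
After byte 4 (0x47): reg=0x8E

Answer: 0x8E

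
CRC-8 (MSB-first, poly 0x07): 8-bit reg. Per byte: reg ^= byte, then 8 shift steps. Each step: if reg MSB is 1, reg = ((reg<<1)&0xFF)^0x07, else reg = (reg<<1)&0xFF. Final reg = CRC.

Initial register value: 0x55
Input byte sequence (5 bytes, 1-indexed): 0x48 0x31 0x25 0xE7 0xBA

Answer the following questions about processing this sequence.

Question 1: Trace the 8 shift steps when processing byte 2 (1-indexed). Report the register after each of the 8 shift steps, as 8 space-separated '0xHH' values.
After byte 1 (0x48): reg=0x53
Register before byte 2: 0x53
After XOR with byte 0x31: 0x62

Answer: 0xC4 0x8F 0x19 0x32 0x64 0xC8 0x97 0x29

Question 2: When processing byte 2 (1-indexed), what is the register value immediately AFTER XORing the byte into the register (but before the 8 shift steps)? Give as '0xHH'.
Register before byte 2: 0x53
Byte 2: 0x31
0x53 XOR 0x31 = 0x62

Answer: 0x62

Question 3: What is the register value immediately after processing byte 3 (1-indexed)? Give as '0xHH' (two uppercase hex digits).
Answer: 0x24

Derivation:
After byte 1 (0x48): reg=0x53
After byte 2 (0x31): reg=0x29
After byte 3 (0x25): reg=0x24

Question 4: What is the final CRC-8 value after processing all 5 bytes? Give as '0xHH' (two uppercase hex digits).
After byte 1 (0x48): reg=0x53
After byte 2 (0x31): reg=0x29
After byte 3 (0x25): reg=0x24
After byte 4 (0xE7): reg=0x47
After byte 5 (0xBA): reg=0xFD

Answer: 0xFD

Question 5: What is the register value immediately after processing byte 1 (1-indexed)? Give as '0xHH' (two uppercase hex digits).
After byte 1 (0x48): reg=0x53

Answer: 0x53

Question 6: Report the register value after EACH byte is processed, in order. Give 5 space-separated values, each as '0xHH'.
0x53 0x29 0x24 0x47 0xFD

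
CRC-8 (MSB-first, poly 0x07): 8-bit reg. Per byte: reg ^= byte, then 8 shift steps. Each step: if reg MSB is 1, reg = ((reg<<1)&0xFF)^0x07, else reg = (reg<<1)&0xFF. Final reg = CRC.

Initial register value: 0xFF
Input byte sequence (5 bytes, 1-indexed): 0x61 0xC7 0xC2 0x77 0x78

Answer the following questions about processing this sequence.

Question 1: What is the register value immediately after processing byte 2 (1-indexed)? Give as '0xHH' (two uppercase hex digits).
Answer: 0x6C

Derivation:
After byte 1 (0x61): reg=0xD3
After byte 2 (0xC7): reg=0x6C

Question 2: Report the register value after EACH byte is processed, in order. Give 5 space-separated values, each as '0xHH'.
0xD3 0x6C 0x43 0x8C 0xC2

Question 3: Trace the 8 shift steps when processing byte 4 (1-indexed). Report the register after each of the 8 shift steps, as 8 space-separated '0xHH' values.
After byte 1 (0x61): reg=0xD3
After byte 2 (0xC7): reg=0x6C
After byte 3 (0xC2): reg=0x43
Register before byte 4: 0x43
After XOR with byte 0x77: 0x34

Answer: 0x68 0xD0 0xA7 0x49 0x92 0x23 0x46 0x8C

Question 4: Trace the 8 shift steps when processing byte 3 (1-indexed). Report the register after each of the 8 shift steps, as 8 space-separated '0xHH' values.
Answer: 0x5B 0xB6 0x6B 0xD6 0xAB 0x51 0xA2 0x43

Derivation:
After byte 1 (0x61): reg=0xD3
After byte 2 (0xC7): reg=0x6C
Register before byte 3: 0x6C
After XOR with byte 0xC2: 0xAE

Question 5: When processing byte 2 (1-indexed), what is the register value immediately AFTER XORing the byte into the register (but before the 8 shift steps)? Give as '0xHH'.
Answer: 0x14

Derivation:
Register before byte 2: 0xD3
Byte 2: 0xC7
0xD3 XOR 0xC7 = 0x14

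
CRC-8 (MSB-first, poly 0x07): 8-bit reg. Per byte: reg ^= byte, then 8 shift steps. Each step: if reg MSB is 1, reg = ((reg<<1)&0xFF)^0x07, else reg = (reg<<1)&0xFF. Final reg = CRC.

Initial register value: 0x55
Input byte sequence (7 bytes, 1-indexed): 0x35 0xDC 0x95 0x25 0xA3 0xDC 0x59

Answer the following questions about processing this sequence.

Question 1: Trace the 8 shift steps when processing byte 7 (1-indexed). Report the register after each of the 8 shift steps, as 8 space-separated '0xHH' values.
After byte 1 (0x35): reg=0x27
After byte 2 (0xDC): reg=0xEF
After byte 3 (0x95): reg=0x61
After byte 4 (0x25): reg=0xDB
After byte 5 (0xA3): reg=0x6F
After byte 6 (0xDC): reg=0x10
Register before byte 7: 0x10
After XOR with byte 0x59: 0x49

Answer: 0x92 0x23 0x46 0x8C 0x1F 0x3E 0x7C 0xF8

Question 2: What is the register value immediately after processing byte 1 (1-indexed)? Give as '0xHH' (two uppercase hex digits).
After byte 1 (0x35): reg=0x27

Answer: 0x27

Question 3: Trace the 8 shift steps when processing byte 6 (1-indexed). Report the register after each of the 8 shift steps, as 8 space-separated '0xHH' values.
Answer: 0x61 0xC2 0x83 0x01 0x02 0x04 0x08 0x10

Derivation:
After byte 1 (0x35): reg=0x27
After byte 2 (0xDC): reg=0xEF
After byte 3 (0x95): reg=0x61
After byte 4 (0x25): reg=0xDB
After byte 5 (0xA3): reg=0x6F
Register before byte 6: 0x6F
After XOR with byte 0xDC: 0xB3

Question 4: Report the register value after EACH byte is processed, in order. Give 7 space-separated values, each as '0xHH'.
0x27 0xEF 0x61 0xDB 0x6F 0x10 0xF8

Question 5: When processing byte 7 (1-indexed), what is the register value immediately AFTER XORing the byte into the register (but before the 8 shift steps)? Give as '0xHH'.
Answer: 0x49

Derivation:
Register before byte 7: 0x10
Byte 7: 0x59
0x10 XOR 0x59 = 0x49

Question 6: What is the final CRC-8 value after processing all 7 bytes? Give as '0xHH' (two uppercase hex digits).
Answer: 0xF8

Derivation:
After byte 1 (0x35): reg=0x27
After byte 2 (0xDC): reg=0xEF
After byte 3 (0x95): reg=0x61
After byte 4 (0x25): reg=0xDB
After byte 5 (0xA3): reg=0x6F
After byte 6 (0xDC): reg=0x10
After byte 7 (0x59): reg=0xF8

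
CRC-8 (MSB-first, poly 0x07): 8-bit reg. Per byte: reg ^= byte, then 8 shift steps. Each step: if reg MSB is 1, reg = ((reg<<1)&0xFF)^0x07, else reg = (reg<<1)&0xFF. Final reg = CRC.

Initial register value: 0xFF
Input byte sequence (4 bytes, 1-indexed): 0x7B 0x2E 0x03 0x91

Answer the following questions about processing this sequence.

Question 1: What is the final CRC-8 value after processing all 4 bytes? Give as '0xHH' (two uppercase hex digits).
Answer: 0xC7

Derivation:
After byte 1 (0x7B): reg=0x95
After byte 2 (0x2E): reg=0x28
After byte 3 (0x03): reg=0xD1
After byte 4 (0x91): reg=0xC7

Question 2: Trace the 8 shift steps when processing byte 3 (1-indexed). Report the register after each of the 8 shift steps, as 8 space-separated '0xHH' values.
Answer: 0x56 0xAC 0x5F 0xBE 0x7B 0xF6 0xEB 0xD1

Derivation:
After byte 1 (0x7B): reg=0x95
After byte 2 (0x2E): reg=0x28
Register before byte 3: 0x28
After XOR with byte 0x03: 0x2B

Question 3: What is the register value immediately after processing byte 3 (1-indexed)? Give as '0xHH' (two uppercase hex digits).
After byte 1 (0x7B): reg=0x95
After byte 2 (0x2E): reg=0x28
After byte 3 (0x03): reg=0xD1

Answer: 0xD1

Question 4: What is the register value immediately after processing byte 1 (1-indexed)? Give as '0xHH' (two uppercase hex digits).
Answer: 0x95

Derivation:
After byte 1 (0x7B): reg=0x95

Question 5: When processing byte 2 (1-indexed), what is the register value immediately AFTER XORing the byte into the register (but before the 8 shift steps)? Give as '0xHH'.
Answer: 0xBB

Derivation:
Register before byte 2: 0x95
Byte 2: 0x2E
0x95 XOR 0x2E = 0xBB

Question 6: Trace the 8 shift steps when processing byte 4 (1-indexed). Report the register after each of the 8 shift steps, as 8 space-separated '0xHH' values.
Answer: 0x80 0x07 0x0E 0x1C 0x38 0x70 0xE0 0xC7

Derivation:
After byte 1 (0x7B): reg=0x95
After byte 2 (0x2E): reg=0x28
After byte 3 (0x03): reg=0xD1
Register before byte 4: 0xD1
After XOR with byte 0x91: 0x40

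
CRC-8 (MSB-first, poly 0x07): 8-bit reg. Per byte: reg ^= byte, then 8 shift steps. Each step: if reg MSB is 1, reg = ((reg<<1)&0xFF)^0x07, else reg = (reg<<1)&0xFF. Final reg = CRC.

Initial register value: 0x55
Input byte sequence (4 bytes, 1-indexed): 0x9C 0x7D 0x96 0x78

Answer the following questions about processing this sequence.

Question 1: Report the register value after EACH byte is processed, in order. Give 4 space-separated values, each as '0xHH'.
0x71 0x24 0x17 0x0A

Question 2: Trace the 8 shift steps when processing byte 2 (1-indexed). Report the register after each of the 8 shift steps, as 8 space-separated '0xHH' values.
Answer: 0x18 0x30 0x60 0xC0 0x87 0x09 0x12 0x24

Derivation:
After byte 1 (0x9C): reg=0x71
Register before byte 2: 0x71
After XOR with byte 0x7D: 0x0C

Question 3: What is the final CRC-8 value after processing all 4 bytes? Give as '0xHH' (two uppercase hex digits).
After byte 1 (0x9C): reg=0x71
After byte 2 (0x7D): reg=0x24
After byte 3 (0x96): reg=0x17
After byte 4 (0x78): reg=0x0A

Answer: 0x0A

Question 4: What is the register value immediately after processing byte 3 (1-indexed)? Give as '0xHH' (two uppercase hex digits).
Answer: 0x17

Derivation:
After byte 1 (0x9C): reg=0x71
After byte 2 (0x7D): reg=0x24
After byte 3 (0x96): reg=0x17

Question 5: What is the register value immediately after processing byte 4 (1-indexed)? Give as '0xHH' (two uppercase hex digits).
After byte 1 (0x9C): reg=0x71
After byte 2 (0x7D): reg=0x24
After byte 3 (0x96): reg=0x17
After byte 4 (0x78): reg=0x0A

Answer: 0x0A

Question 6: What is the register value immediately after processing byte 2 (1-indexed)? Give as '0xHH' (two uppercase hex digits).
Answer: 0x24

Derivation:
After byte 1 (0x9C): reg=0x71
After byte 2 (0x7D): reg=0x24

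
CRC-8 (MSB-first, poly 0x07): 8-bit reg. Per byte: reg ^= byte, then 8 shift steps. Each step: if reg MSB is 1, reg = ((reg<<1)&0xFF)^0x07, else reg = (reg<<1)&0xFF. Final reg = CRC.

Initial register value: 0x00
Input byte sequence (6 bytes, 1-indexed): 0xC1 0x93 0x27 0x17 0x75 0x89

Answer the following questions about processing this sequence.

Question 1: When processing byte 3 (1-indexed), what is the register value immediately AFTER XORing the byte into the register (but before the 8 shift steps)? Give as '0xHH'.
Answer: 0x2F

Derivation:
Register before byte 3: 0x08
Byte 3: 0x27
0x08 XOR 0x27 = 0x2F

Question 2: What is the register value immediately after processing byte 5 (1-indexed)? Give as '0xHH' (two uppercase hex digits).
After byte 1 (0xC1): reg=0x49
After byte 2 (0x93): reg=0x08
After byte 3 (0x27): reg=0xCD
After byte 4 (0x17): reg=0x08
After byte 5 (0x75): reg=0x74

Answer: 0x74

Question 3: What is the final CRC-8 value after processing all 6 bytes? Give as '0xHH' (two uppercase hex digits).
After byte 1 (0xC1): reg=0x49
After byte 2 (0x93): reg=0x08
After byte 3 (0x27): reg=0xCD
After byte 4 (0x17): reg=0x08
After byte 5 (0x75): reg=0x74
After byte 6 (0x89): reg=0xFD

Answer: 0xFD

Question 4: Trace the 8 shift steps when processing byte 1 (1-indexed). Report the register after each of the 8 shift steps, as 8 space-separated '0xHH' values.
Answer: 0x85 0x0D 0x1A 0x34 0x68 0xD0 0xA7 0x49

Derivation:
Register before byte 1: 0x00
After XOR with byte 0xC1: 0xC1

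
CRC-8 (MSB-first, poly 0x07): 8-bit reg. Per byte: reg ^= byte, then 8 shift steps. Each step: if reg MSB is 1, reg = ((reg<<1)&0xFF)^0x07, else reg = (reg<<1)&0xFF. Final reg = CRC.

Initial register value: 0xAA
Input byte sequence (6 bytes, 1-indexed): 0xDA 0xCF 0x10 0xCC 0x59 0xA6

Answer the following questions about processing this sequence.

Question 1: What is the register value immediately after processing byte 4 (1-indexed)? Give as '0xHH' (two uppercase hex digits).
Answer: 0xC5

Derivation:
After byte 1 (0xDA): reg=0x57
After byte 2 (0xCF): reg=0xC1
After byte 3 (0x10): reg=0x39
After byte 4 (0xCC): reg=0xC5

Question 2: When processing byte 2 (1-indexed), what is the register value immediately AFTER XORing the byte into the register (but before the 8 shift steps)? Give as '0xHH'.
Register before byte 2: 0x57
Byte 2: 0xCF
0x57 XOR 0xCF = 0x98

Answer: 0x98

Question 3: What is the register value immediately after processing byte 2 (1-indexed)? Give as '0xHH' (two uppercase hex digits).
Answer: 0xC1

Derivation:
After byte 1 (0xDA): reg=0x57
After byte 2 (0xCF): reg=0xC1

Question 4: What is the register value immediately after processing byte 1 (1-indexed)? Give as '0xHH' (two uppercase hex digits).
After byte 1 (0xDA): reg=0x57

Answer: 0x57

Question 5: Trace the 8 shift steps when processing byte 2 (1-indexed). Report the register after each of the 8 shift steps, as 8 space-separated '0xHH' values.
After byte 1 (0xDA): reg=0x57
Register before byte 2: 0x57
After XOR with byte 0xCF: 0x98

Answer: 0x37 0x6E 0xDC 0xBF 0x79 0xF2 0xE3 0xC1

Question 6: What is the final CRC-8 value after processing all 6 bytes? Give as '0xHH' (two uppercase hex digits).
Answer: 0x66

Derivation:
After byte 1 (0xDA): reg=0x57
After byte 2 (0xCF): reg=0xC1
After byte 3 (0x10): reg=0x39
After byte 4 (0xCC): reg=0xC5
After byte 5 (0x59): reg=0xDD
After byte 6 (0xA6): reg=0x66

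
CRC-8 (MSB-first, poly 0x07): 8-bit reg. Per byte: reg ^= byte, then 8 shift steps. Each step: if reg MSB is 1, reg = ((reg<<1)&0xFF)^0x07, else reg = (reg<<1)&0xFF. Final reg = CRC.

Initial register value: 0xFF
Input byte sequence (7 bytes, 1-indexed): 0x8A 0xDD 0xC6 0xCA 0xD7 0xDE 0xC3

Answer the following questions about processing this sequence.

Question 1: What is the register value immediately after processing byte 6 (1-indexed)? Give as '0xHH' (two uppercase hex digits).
After byte 1 (0x8A): reg=0x4C
After byte 2 (0xDD): reg=0xFE
After byte 3 (0xC6): reg=0xA8
After byte 4 (0xCA): reg=0x29
After byte 5 (0xD7): reg=0xF4
After byte 6 (0xDE): reg=0xD6

Answer: 0xD6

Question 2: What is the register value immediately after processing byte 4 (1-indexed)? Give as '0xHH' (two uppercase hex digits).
After byte 1 (0x8A): reg=0x4C
After byte 2 (0xDD): reg=0xFE
After byte 3 (0xC6): reg=0xA8
After byte 4 (0xCA): reg=0x29

Answer: 0x29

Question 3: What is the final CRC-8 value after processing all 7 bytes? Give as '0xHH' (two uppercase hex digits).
Answer: 0x6B

Derivation:
After byte 1 (0x8A): reg=0x4C
After byte 2 (0xDD): reg=0xFE
After byte 3 (0xC6): reg=0xA8
After byte 4 (0xCA): reg=0x29
After byte 5 (0xD7): reg=0xF4
After byte 6 (0xDE): reg=0xD6
After byte 7 (0xC3): reg=0x6B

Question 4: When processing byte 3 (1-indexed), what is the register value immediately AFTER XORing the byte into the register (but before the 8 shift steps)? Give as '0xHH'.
Register before byte 3: 0xFE
Byte 3: 0xC6
0xFE XOR 0xC6 = 0x38

Answer: 0x38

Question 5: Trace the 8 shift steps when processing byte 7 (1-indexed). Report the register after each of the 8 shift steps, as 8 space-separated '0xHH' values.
Answer: 0x2A 0x54 0xA8 0x57 0xAE 0x5B 0xB6 0x6B

Derivation:
After byte 1 (0x8A): reg=0x4C
After byte 2 (0xDD): reg=0xFE
After byte 3 (0xC6): reg=0xA8
After byte 4 (0xCA): reg=0x29
After byte 5 (0xD7): reg=0xF4
After byte 6 (0xDE): reg=0xD6
Register before byte 7: 0xD6
After XOR with byte 0xC3: 0x15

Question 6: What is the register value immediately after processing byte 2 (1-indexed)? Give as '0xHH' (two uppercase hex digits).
After byte 1 (0x8A): reg=0x4C
After byte 2 (0xDD): reg=0xFE

Answer: 0xFE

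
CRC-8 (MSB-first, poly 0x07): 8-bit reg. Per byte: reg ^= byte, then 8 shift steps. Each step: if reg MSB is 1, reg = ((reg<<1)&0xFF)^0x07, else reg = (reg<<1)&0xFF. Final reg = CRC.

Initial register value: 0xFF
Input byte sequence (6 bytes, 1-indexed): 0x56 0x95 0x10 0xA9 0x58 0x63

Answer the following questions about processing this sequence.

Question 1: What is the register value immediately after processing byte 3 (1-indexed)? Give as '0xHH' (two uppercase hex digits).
After byte 1 (0x56): reg=0x56
After byte 2 (0x95): reg=0x47
After byte 3 (0x10): reg=0xA2

Answer: 0xA2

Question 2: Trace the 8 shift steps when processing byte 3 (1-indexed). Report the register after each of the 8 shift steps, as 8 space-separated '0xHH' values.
Answer: 0xAE 0x5B 0xB6 0x6B 0xD6 0xAB 0x51 0xA2

Derivation:
After byte 1 (0x56): reg=0x56
After byte 2 (0x95): reg=0x47
Register before byte 3: 0x47
After XOR with byte 0x10: 0x57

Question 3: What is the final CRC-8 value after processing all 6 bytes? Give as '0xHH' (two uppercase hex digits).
After byte 1 (0x56): reg=0x56
After byte 2 (0x95): reg=0x47
After byte 3 (0x10): reg=0xA2
After byte 4 (0xA9): reg=0x31
After byte 5 (0x58): reg=0x18
After byte 6 (0x63): reg=0x66

Answer: 0x66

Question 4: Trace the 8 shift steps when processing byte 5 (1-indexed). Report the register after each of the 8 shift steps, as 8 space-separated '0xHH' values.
After byte 1 (0x56): reg=0x56
After byte 2 (0x95): reg=0x47
After byte 3 (0x10): reg=0xA2
After byte 4 (0xA9): reg=0x31
Register before byte 5: 0x31
After XOR with byte 0x58: 0x69

Answer: 0xD2 0xA3 0x41 0x82 0x03 0x06 0x0C 0x18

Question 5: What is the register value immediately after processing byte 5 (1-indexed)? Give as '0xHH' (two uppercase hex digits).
Answer: 0x18

Derivation:
After byte 1 (0x56): reg=0x56
After byte 2 (0x95): reg=0x47
After byte 3 (0x10): reg=0xA2
After byte 4 (0xA9): reg=0x31
After byte 5 (0x58): reg=0x18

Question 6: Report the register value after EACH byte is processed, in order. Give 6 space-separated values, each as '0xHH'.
0x56 0x47 0xA2 0x31 0x18 0x66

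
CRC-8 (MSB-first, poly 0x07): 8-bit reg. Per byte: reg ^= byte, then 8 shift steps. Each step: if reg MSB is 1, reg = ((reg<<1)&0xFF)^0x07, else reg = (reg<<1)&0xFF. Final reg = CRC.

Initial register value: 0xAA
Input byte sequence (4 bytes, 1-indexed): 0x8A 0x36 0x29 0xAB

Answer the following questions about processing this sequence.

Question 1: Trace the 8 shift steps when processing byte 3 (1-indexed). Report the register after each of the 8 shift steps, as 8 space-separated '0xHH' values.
After byte 1 (0x8A): reg=0xE0
After byte 2 (0x36): reg=0x2C
Register before byte 3: 0x2C
After XOR with byte 0x29: 0x05

Answer: 0x0A 0x14 0x28 0x50 0xA0 0x47 0x8E 0x1B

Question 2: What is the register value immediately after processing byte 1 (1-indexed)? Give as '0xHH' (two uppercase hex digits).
Answer: 0xE0

Derivation:
After byte 1 (0x8A): reg=0xE0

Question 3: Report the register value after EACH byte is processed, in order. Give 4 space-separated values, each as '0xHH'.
0xE0 0x2C 0x1B 0x19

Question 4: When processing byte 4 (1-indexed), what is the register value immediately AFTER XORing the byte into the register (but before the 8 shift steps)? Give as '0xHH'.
Answer: 0xB0

Derivation:
Register before byte 4: 0x1B
Byte 4: 0xAB
0x1B XOR 0xAB = 0xB0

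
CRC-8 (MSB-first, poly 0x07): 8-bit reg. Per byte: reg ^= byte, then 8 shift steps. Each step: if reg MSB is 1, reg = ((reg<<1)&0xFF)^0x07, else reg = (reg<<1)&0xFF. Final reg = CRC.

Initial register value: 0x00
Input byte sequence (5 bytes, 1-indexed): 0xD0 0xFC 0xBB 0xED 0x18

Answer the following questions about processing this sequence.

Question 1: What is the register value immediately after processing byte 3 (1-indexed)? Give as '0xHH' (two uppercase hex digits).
Answer: 0xEF

Derivation:
After byte 1 (0xD0): reg=0x3E
After byte 2 (0xFC): reg=0x40
After byte 3 (0xBB): reg=0xEF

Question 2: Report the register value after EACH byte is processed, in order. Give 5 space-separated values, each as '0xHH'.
0x3E 0x40 0xEF 0x0E 0x62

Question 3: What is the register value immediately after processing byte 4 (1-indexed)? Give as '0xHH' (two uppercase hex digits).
Answer: 0x0E

Derivation:
After byte 1 (0xD0): reg=0x3E
After byte 2 (0xFC): reg=0x40
After byte 3 (0xBB): reg=0xEF
After byte 4 (0xED): reg=0x0E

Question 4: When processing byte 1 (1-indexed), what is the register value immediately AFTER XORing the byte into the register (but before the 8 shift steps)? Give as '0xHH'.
Register before byte 1: 0x00
Byte 1: 0xD0
0x00 XOR 0xD0 = 0xD0

Answer: 0xD0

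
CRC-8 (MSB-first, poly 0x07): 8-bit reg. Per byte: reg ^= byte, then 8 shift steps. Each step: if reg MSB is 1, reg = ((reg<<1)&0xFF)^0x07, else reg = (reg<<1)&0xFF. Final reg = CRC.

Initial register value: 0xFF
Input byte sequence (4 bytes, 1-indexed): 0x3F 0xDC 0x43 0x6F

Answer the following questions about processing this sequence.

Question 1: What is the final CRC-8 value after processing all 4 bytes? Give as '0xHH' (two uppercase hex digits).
After byte 1 (0x3F): reg=0x4E
After byte 2 (0xDC): reg=0xF7
After byte 3 (0x43): reg=0x05
After byte 4 (0x6F): reg=0x11

Answer: 0x11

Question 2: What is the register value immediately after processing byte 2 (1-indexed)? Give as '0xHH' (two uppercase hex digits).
Answer: 0xF7

Derivation:
After byte 1 (0x3F): reg=0x4E
After byte 2 (0xDC): reg=0xF7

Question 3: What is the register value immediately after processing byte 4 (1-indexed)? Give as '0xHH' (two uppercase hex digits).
Answer: 0x11

Derivation:
After byte 1 (0x3F): reg=0x4E
After byte 2 (0xDC): reg=0xF7
After byte 3 (0x43): reg=0x05
After byte 4 (0x6F): reg=0x11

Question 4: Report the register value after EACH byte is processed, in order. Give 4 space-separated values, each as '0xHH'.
0x4E 0xF7 0x05 0x11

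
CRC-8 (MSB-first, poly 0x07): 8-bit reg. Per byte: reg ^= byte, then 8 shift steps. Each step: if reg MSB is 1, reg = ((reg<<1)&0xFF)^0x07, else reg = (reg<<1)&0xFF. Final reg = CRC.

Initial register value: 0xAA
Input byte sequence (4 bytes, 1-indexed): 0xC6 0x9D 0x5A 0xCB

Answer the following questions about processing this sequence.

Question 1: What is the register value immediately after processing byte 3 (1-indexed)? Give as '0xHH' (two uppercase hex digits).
After byte 1 (0xC6): reg=0x03
After byte 2 (0x9D): reg=0xD3
After byte 3 (0x5A): reg=0xB6

Answer: 0xB6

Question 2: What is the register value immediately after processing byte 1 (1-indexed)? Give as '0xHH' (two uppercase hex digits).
After byte 1 (0xC6): reg=0x03

Answer: 0x03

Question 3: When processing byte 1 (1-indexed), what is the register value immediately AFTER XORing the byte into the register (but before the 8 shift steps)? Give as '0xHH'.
Answer: 0x6C

Derivation:
Register before byte 1: 0xAA
Byte 1: 0xC6
0xAA XOR 0xC6 = 0x6C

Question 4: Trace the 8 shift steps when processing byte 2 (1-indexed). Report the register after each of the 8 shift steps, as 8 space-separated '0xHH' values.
After byte 1 (0xC6): reg=0x03
Register before byte 2: 0x03
After XOR with byte 0x9D: 0x9E

Answer: 0x3B 0x76 0xEC 0xDF 0xB9 0x75 0xEA 0xD3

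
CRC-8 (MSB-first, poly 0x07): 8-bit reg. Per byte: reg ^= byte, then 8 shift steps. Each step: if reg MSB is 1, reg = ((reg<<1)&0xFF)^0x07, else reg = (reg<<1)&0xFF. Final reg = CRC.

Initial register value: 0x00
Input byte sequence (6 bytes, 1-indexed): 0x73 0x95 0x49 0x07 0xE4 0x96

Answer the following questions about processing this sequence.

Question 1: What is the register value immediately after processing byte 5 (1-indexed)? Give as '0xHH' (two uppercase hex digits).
Answer: 0x45

Derivation:
After byte 1 (0x73): reg=0x5E
After byte 2 (0x95): reg=0x7F
After byte 3 (0x49): reg=0x82
After byte 4 (0x07): reg=0x92
After byte 5 (0xE4): reg=0x45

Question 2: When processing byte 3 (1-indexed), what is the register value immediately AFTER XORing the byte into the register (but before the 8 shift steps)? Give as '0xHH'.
Register before byte 3: 0x7F
Byte 3: 0x49
0x7F XOR 0x49 = 0x36

Answer: 0x36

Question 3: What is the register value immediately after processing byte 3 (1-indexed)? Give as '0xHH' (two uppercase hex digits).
Answer: 0x82

Derivation:
After byte 1 (0x73): reg=0x5E
After byte 2 (0x95): reg=0x7F
After byte 3 (0x49): reg=0x82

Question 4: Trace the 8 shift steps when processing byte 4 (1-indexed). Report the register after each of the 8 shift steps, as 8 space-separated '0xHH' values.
Answer: 0x0D 0x1A 0x34 0x68 0xD0 0xA7 0x49 0x92

Derivation:
After byte 1 (0x73): reg=0x5E
After byte 2 (0x95): reg=0x7F
After byte 3 (0x49): reg=0x82
Register before byte 4: 0x82
After XOR with byte 0x07: 0x85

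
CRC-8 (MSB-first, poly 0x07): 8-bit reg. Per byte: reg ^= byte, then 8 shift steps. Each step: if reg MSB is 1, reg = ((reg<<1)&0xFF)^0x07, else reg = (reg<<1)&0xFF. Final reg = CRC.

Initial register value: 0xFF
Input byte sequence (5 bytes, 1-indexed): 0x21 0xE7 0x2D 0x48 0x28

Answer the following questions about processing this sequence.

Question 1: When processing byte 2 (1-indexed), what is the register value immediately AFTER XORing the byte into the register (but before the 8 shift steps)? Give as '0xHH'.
Answer: 0xF3

Derivation:
Register before byte 2: 0x14
Byte 2: 0xE7
0x14 XOR 0xE7 = 0xF3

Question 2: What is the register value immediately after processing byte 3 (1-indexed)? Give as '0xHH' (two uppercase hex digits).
Answer: 0xE8

Derivation:
After byte 1 (0x21): reg=0x14
After byte 2 (0xE7): reg=0xD7
After byte 3 (0x2D): reg=0xE8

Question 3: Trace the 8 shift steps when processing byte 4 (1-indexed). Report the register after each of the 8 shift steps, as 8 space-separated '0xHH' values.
After byte 1 (0x21): reg=0x14
After byte 2 (0xE7): reg=0xD7
After byte 3 (0x2D): reg=0xE8
Register before byte 4: 0xE8
After XOR with byte 0x48: 0xA0

Answer: 0x47 0x8E 0x1B 0x36 0x6C 0xD8 0xB7 0x69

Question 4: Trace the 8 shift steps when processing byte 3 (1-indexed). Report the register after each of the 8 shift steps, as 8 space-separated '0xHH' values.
After byte 1 (0x21): reg=0x14
After byte 2 (0xE7): reg=0xD7
Register before byte 3: 0xD7
After XOR with byte 0x2D: 0xFA

Answer: 0xF3 0xE1 0xC5 0x8D 0x1D 0x3A 0x74 0xE8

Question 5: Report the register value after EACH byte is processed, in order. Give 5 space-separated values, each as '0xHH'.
0x14 0xD7 0xE8 0x69 0xC0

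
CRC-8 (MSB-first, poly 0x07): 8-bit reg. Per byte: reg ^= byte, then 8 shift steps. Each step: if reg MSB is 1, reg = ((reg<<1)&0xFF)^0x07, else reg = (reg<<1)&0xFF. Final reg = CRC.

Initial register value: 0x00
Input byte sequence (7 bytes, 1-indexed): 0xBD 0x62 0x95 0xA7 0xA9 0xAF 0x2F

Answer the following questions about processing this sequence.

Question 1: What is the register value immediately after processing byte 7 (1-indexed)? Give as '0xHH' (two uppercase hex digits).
After byte 1 (0xBD): reg=0x3A
After byte 2 (0x62): reg=0x8F
After byte 3 (0x95): reg=0x46
After byte 4 (0xA7): reg=0xA9
After byte 5 (0xA9): reg=0x00
After byte 6 (0xAF): reg=0x44
After byte 7 (0x2F): reg=0x16

Answer: 0x16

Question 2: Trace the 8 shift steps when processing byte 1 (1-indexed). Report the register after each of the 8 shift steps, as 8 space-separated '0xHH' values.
Register before byte 1: 0x00
After XOR with byte 0xBD: 0xBD

Answer: 0x7D 0xFA 0xF3 0xE1 0xC5 0x8D 0x1D 0x3A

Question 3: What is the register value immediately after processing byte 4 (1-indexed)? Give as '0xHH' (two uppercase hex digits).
After byte 1 (0xBD): reg=0x3A
After byte 2 (0x62): reg=0x8F
After byte 3 (0x95): reg=0x46
After byte 4 (0xA7): reg=0xA9

Answer: 0xA9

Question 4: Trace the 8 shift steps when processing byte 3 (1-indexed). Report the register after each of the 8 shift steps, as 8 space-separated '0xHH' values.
After byte 1 (0xBD): reg=0x3A
After byte 2 (0x62): reg=0x8F
Register before byte 3: 0x8F
After XOR with byte 0x95: 0x1A

Answer: 0x34 0x68 0xD0 0xA7 0x49 0x92 0x23 0x46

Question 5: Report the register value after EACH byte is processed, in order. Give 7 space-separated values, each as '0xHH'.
0x3A 0x8F 0x46 0xA9 0x00 0x44 0x16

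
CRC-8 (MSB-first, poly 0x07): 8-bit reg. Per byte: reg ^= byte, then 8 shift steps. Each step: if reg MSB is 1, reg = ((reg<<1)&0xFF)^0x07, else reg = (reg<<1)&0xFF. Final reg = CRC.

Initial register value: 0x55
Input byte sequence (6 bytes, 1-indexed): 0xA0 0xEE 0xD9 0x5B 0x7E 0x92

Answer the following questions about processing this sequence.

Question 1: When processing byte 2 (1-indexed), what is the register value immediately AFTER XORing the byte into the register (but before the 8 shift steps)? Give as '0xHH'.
Answer: 0x2B

Derivation:
Register before byte 2: 0xC5
Byte 2: 0xEE
0xC5 XOR 0xEE = 0x2B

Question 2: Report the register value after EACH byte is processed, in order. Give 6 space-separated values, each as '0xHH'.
0xC5 0xD1 0x38 0x2E 0xB7 0xFB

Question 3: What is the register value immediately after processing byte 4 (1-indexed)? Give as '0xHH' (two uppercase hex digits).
After byte 1 (0xA0): reg=0xC5
After byte 2 (0xEE): reg=0xD1
After byte 3 (0xD9): reg=0x38
After byte 4 (0x5B): reg=0x2E

Answer: 0x2E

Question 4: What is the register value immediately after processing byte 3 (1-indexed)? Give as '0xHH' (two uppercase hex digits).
After byte 1 (0xA0): reg=0xC5
After byte 2 (0xEE): reg=0xD1
After byte 3 (0xD9): reg=0x38

Answer: 0x38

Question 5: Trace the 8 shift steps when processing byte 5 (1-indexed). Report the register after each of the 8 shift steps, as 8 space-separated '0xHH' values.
Answer: 0xA0 0x47 0x8E 0x1B 0x36 0x6C 0xD8 0xB7

Derivation:
After byte 1 (0xA0): reg=0xC5
After byte 2 (0xEE): reg=0xD1
After byte 3 (0xD9): reg=0x38
After byte 4 (0x5B): reg=0x2E
Register before byte 5: 0x2E
After XOR with byte 0x7E: 0x50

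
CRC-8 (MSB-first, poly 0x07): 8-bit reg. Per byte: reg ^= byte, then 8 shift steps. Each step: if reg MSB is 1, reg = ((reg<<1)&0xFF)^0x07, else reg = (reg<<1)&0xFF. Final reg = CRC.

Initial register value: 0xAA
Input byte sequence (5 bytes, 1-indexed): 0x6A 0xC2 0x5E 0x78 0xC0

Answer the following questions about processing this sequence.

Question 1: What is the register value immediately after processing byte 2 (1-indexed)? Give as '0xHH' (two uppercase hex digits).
Answer: 0xAD

Derivation:
After byte 1 (0x6A): reg=0x4E
After byte 2 (0xC2): reg=0xAD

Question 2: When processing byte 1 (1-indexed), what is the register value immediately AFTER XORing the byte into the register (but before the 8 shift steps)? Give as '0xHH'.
Register before byte 1: 0xAA
Byte 1: 0x6A
0xAA XOR 0x6A = 0xC0

Answer: 0xC0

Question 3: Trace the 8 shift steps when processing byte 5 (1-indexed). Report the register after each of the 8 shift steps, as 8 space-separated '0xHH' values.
Answer: 0x0F 0x1E 0x3C 0x78 0xF0 0xE7 0xC9 0x95

Derivation:
After byte 1 (0x6A): reg=0x4E
After byte 2 (0xC2): reg=0xAD
After byte 3 (0x5E): reg=0xD7
After byte 4 (0x78): reg=0x44
Register before byte 5: 0x44
After XOR with byte 0xC0: 0x84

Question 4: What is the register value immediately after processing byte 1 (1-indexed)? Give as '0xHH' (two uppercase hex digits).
Answer: 0x4E

Derivation:
After byte 1 (0x6A): reg=0x4E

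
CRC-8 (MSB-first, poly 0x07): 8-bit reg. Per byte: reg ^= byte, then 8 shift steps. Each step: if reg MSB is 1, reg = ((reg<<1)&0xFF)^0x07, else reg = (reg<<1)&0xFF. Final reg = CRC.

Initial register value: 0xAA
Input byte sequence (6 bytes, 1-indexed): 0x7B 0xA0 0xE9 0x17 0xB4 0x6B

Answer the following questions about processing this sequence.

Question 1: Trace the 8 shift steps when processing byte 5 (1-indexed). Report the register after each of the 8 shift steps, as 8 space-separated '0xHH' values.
After byte 1 (0x7B): reg=0x39
After byte 2 (0xA0): reg=0xC6
After byte 3 (0xE9): reg=0xCD
After byte 4 (0x17): reg=0x08
Register before byte 5: 0x08
After XOR with byte 0xB4: 0xBC

Answer: 0x7F 0xFE 0xFB 0xF1 0xE5 0xCD 0x9D 0x3D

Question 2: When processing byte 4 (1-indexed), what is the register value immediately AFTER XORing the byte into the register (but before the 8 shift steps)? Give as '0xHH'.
Register before byte 4: 0xCD
Byte 4: 0x17
0xCD XOR 0x17 = 0xDA

Answer: 0xDA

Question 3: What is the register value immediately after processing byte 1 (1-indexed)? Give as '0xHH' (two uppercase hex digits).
After byte 1 (0x7B): reg=0x39

Answer: 0x39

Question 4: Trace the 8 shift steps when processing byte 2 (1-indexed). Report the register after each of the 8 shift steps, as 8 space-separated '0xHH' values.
Answer: 0x35 0x6A 0xD4 0xAF 0x59 0xB2 0x63 0xC6

Derivation:
After byte 1 (0x7B): reg=0x39
Register before byte 2: 0x39
After XOR with byte 0xA0: 0x99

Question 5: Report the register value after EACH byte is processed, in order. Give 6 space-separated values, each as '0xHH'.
0x39 0xC6 0xCD 0x08 0x3D 0xA5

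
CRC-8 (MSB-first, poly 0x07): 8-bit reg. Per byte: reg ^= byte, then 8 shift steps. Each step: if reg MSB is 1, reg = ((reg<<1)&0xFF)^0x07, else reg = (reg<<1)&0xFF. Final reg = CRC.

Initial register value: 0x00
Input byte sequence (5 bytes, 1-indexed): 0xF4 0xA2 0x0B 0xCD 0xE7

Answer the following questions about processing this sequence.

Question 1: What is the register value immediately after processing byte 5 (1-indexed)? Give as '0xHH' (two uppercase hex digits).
After byte 1 (0xF4): reg=0xC2
After byte 2 (0xA2): reg=0x27
After byte 3 (0x0B): reg=0xC4
After byte 4 (0xCD): reg=0x3F
After byte 5 (0xE7): reg=0x06

Answer: 0x06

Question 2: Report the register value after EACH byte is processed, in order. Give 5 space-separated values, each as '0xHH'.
0xC2 0x27 0xC4 0x3F 0x06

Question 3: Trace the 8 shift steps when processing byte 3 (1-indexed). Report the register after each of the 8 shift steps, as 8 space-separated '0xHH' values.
After byte 1 (0xF4): reg=0xC2
After byte 2 (0xA2): reg=0x27
Register before byte 3: 0x27
After XOR with byte 0x0B: 0x2C

Answer: 0x58 0xB0 0x67 0xCE 0x9B 0x31 0x62 0xC4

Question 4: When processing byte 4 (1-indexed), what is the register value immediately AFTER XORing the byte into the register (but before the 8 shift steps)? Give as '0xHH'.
Answer: 0x09

Derivation:
Register before byte 4: 0xC4
Byte 4: 0xCD
0xC4 XOR 0xCD = 0x09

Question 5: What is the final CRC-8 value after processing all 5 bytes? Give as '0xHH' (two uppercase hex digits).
Answer: 0x06

Derivation:
After byte 1 (0xF4): reg=0xC2
After byte 2 (0xA2): reg=0x27
After byte 3 (0x0B): reg=0xC4
After byte 4 (0xCD): reg=0x3F
After byte 5 (0xE7): reg=0x06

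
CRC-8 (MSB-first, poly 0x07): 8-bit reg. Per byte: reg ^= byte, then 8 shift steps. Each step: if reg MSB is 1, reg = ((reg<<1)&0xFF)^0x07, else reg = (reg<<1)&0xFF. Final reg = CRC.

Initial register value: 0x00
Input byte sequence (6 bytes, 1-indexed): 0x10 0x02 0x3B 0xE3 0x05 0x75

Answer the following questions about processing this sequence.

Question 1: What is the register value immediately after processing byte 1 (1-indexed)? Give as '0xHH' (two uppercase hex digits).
Answer: 0x70

Derivation:
After byte 1 (0x10): reg=0x70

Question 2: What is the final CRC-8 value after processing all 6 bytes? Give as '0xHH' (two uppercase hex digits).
Answer: 0x07

Derivation:
After byte 1 (0x10): reg=0x70
After byte 2 (0x02): reg=0x59
After byte 3 (0x3B): reg=0x29
After byte 4 (0xE3): reg=0x78
After byte 5 (0x05): reg=0x74
After byte 6 (0x75): reg=0x07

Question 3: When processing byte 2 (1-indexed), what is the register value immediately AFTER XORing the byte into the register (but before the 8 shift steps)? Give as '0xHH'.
Register before byte 2: 0x70
Byte 2: 0x02
0x70 XOR 0x02 = 0x72

Answer: 0x72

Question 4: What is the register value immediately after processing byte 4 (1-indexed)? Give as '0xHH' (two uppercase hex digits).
Answer: 0x78

Derivation:
After byte 1 (0x10): reg=0x70
After byte 2 (0x02): reg=0x59
After byte 3 (0x3B): reg=0x29
After byte 4 (0xE3): reg=0x78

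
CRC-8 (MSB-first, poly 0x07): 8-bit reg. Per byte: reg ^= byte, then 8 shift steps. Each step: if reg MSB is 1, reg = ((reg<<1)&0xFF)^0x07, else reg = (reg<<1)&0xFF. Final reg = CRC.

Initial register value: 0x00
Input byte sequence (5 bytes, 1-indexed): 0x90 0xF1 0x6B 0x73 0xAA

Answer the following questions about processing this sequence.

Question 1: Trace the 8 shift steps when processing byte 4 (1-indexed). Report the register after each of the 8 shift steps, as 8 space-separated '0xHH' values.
Answer: 0x9D 0x3D 0x7A 0xF4 0xEF 0xD9 0xB5 0x6D

Derivation:
After byte 1 (0x90): reg=0xF9
After byte 2 (0xF1): reg=0x38
After byte 3 (0x6B): reg=0xBE
Register before byte 4: 0xBE
After XOR with byte 0x73: 0xCD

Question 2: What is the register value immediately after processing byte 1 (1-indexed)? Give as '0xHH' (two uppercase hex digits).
After byte 1 (0x90): reg=0xF9

Answer: 0xF9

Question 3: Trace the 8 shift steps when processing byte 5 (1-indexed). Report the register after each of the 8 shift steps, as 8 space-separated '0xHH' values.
Answer: 0x89 0x15 0x2A 0x54 0xA8 0x57 0xAE 0x5B

Derivation:
After byte 1 (0x90): reg=0xF9
After byte 2 (0xF1): reg=0x38
After byte 3 (0x6B): reg=0xBE
After byte 4 (0x73): reg=0x6D
Register before byte 5: 0x6D
After XOR with byte 0xAA: 0xC7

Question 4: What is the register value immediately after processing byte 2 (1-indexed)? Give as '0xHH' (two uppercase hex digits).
Answer: 0x38

Derivation:
After byte 1 (0x90): reg=0xF9
After byte 2 (0xF1): reg=0x38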